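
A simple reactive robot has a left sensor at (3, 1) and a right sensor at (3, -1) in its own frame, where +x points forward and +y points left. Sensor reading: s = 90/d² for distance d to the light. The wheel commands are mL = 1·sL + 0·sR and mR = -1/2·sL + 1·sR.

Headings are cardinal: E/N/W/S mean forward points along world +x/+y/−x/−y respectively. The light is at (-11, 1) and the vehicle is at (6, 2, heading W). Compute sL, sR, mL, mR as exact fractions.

left sensor world pos  = (3, 1); dL² = 196
right sensor world pos = (3, 3); dR² = 200
sL = 90/196 = 45/98
sR = 90/200 = 9/20
mL = 1·sL + 0·sR = 45/98
mR = -1/2·sL + 1·sR = 54/245

45/98 9/20 45/98 54/245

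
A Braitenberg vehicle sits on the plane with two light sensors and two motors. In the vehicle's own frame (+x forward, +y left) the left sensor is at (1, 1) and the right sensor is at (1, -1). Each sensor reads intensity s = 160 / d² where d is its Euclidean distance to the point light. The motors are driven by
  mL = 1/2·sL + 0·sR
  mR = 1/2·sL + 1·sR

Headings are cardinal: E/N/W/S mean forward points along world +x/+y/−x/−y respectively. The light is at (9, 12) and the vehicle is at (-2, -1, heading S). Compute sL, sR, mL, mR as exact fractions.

left sensor world pos  = (-1, -2); dL² = 296
right sensor world pos = (-3, -2); dR² = 340
sL = 160/296 = 20/37
sR = 160/340 = 8/17
mL = 1/2·sL + 0·sR = 10/37
mR = 1/2·sL + 1·sR = 466/629

20/37 8/17 10/37 466/629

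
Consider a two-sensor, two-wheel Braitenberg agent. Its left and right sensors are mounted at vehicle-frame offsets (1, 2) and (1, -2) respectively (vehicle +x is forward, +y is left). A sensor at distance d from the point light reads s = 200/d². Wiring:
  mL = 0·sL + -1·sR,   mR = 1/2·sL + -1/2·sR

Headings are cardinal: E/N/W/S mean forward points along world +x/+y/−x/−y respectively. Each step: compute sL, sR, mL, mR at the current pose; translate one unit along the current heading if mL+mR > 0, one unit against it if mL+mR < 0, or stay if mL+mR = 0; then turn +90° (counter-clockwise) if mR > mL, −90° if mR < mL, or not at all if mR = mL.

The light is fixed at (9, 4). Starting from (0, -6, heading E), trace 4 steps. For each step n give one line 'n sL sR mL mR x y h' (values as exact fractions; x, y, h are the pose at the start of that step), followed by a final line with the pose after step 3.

n=0: pose=(0,-6,E); sL=25/16, sR=25/26; mL=-25/26, mR=125/416; mL+mR=-275/416 → advance -1; mR−mL=525/416 → turn +1·90°
n=1: pose=(-1,-6,N); sL=8/9, sR=40/29; mL=-40/29, mR=-64/261; mL+mR=-424/261 → advance -1; mR−mL=296/261 → turn +1·90°
n=2: pose=(-1,-7,W); sL=20/29, sR=100/101; mL=-100/101, mR=-440/2929; mL+mR=-3340/2929 → advance -1; mR−mL=2460/2929 → turn +1·90°
n=3: pose=(0,-7,S); sL=200/193, sR=40/53; mL=-40/53, mR=1440/10229; mL+mR=-6280/10229 → advance -1; mR−mL=9160/10229 → turn +1·90°

0 25/16 25/26 -25/26 125/416 0 -6 E
1 8/9 40/29 -40/29 -64/261 -1 -6 N
2 20/29 100/101 -100/101 -440/2929 -1 -7 W
3 200/193 40/53 -40/53 1440/10229 0 -7 S
final 0 -6 E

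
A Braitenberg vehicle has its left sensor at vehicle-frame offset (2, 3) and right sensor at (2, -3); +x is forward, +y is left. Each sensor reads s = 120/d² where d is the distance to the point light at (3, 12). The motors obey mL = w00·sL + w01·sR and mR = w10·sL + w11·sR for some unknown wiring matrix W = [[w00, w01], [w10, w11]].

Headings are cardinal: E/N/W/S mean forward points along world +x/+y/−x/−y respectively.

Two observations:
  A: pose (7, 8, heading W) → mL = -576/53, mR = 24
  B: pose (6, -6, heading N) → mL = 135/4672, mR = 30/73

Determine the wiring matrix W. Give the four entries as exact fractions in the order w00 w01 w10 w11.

1/2 -1/2 0 1

obs A: pose=(7,8,W) → sL=120/53, sR=24, mL=-576/53, mR=24
obs B: pose=(6,-6,N) → sL=15/32, sR=30/73, mL=135/4672, mR=30/73
sensor matrix S = [[120/53, 24], [15/32, 30/73]]; det S = -159705/15476
solve [mL_A; mL_B] = S·[w00; w01] and [mR_A; mR_B] = S·[w10; w11]:
  w00 = 1/2, w01 = -1/2, w10 = 0, w11 = 1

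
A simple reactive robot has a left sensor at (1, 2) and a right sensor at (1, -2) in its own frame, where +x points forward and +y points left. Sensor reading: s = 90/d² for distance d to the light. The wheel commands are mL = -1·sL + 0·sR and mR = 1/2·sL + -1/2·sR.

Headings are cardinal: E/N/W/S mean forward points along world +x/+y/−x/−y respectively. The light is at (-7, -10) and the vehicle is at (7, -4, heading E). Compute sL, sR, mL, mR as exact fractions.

90/289 90/241 -90/289 -2160/69649

left sensor world pos  = (8, -2); dL² = 289
right sensor world pos = (8, -6); dR² = 241
sL = 90/289 = 90/289
sR = 90/241 = 90/241
mL = -1·sL + 0·sR = -90/289
mR = 1/2·sL + -1/2·sR = -2160/69649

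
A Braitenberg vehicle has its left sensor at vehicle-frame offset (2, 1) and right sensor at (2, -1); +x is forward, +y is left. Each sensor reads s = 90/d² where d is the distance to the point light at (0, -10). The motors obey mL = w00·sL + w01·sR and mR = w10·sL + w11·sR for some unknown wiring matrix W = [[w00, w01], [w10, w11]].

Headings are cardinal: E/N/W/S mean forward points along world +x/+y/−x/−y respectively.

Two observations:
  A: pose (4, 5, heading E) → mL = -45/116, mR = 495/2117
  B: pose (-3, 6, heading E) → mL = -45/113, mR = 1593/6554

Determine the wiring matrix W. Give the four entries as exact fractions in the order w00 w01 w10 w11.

0 -1 -1/2 1

obs A: pose=(4,5,E) → sL=45/146, sR=45/116, mL=-45/116, mR=495/2117
obs B: pose=(-3,6,E) → sL=9/29, sR=45/113, mL=-45/113, mR=1593/6554
sensor matrix S = [[45/146, 45/116], [9/29, 45/113]]; det S = 65205/27749636
solve [mL_A; mL_B] = S·[w00; w01] and [mR_A; mR_B] = S·[w10; w11]:
  w00 = 0, w01 = -1, w10 = -1/2, w11 = 1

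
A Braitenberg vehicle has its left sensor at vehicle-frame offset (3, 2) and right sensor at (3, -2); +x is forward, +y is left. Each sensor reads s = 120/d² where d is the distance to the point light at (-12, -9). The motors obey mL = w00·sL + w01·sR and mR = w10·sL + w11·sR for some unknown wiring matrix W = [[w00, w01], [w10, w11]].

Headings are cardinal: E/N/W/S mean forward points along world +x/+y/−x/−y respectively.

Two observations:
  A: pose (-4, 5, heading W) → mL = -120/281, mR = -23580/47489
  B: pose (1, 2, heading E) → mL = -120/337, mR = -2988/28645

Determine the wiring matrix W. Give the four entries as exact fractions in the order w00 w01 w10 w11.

obs A: pose=(-4,5,W) → sL=120/169, sR=120/281, mL=-120/281, mR=-23580/47489
obs B: pose=(1,2,E) → sL=24/85, sR=120/337, mL=-120/337, mR=-2988/28645
sensor matrix S = [[120/169, 120/281], [24/85, 120/337]]; det S = 35983872/272064481
solve [mL_A; mL_B] = S·[w00; w01] and [mR_A; mR_B] = S·[w10; w11]:
  w00 = 0, w01 = -1, w10 = -1, w11 = 1/2

0 -1 -1 1/2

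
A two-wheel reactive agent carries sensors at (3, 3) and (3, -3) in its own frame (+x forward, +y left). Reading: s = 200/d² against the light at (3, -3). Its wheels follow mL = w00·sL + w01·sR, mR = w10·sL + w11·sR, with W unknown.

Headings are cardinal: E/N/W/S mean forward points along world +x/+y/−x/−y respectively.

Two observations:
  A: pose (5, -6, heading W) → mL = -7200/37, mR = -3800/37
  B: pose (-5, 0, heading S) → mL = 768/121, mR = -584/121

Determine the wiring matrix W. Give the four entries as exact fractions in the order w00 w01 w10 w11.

1 -1 -1/2 -1/2

obs A: pose=(5,-6,W) → sL=200/37, sR=200, mL=-7200/37, mR=-3800/37
obs B: pose=(-5,0,S) → sL=8, sR=200/121, mL=768/121, mR=-584/121
sensor matrix S = [[200/37, 200], [8, 200/121]]; det S = -7123200/4477
solve [mL_A; mL_B] = S·[w00; w01] and [mR_A; mR_B] = S·[w10; w11]:
  w00 = 1, w01 = -1, w10 = -1/2, w11 = -1/2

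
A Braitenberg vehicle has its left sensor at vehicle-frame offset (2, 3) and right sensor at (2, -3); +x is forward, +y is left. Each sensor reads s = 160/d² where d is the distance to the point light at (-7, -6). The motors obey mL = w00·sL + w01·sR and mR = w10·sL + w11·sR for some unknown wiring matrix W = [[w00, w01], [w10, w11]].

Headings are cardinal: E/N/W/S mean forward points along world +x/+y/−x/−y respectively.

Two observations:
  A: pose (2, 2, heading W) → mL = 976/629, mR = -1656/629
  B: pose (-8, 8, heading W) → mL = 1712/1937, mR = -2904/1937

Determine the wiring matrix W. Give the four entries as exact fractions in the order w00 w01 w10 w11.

obs A: pose=(2,2,W) → sL=80/37, sR=16/17, mL=976/629, mR=-1656/629
obs B: pose=(-8,8,W) → sL=16/13, sR=80/149, mL=1712/1937, mR=-2904/1937
sensor matrix S = [[80/37, 16/17], [16/13, 80/149]]; det S = 3072/1218373
solve [mL_A; mL_B] = S·[w00; w01] and [mR_A; mR_B] = S·[w10; w11]:
  w00 = 1/2, w01 = 1/2, w10 = -1, w11 = -1/2

1/2 1/2 -1 -1/2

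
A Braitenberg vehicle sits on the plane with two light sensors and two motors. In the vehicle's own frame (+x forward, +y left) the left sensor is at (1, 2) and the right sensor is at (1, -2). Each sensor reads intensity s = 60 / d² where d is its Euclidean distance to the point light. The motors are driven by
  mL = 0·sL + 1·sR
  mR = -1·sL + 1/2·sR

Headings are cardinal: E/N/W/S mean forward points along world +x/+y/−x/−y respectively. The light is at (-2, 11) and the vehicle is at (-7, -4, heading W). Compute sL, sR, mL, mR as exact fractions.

left sensor world pos  = (-8, -6); dL² = 325
right sensor world pos = (-8, -2); dR² = 205
sL = 60/325 = 12/65
sR = 60/205 = 12/41
mL = 0·sL + 1·sR = 12/41
mR = -1·sL + 1/2·sR = -102/2665

12/65 12/41 12/41 -102/2665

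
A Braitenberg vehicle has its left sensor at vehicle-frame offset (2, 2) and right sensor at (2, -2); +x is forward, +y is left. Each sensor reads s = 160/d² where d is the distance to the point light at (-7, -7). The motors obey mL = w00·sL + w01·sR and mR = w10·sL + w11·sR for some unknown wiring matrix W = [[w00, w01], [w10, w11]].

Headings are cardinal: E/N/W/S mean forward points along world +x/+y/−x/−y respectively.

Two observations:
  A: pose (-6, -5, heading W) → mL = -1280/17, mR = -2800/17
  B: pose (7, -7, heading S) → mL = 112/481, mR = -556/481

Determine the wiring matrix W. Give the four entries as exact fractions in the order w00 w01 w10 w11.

obs A: pose=(-6,-5,W) → sL=160, sR=160/17, mL=-1280/17, mR=-2800/17
obs B: pose=(7,-7,S) → sL=8/13, sR=40/37, mL=112/481, mR=-556/481
sensor matrix S = [[160, 160/17], [8/13, 40/37]]; det S = 1367040/8177
solve [mL_A; mL_B] = S·[w00; w01] and [mR_A; mR_B] = S·[w10; w11]:
  w00 = -1/2, w01 = 1/2, w10 = -1, w11 = -1/2

-1/2 1/2 -1 -1/2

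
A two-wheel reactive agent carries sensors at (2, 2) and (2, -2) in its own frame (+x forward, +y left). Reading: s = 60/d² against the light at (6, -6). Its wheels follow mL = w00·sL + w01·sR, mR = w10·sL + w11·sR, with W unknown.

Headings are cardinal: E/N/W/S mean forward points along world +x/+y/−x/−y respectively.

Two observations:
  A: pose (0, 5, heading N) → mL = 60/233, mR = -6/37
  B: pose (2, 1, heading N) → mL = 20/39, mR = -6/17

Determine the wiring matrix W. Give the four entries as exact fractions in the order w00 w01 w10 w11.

obs A: pose=(0,5,N) → sL=60/233, sR=12/37, mL=60/233, mR=-6/37
obs B: pose=(2,1,N) → sL=20/39, sR=12/17, mL=20/39, mR=-6/17
sensor matrix S = [[60/233, 12/37], [20/39, 12/17]]; det S = 29440/1905241
solve [mL_A; mL_B] = S·[w00; w01] and [mR_A; mR_B] = S·[w10; w11]:
  w00 = 1, w01 = 0, w10 = 0, w11 = -1/2

1 0 0 -1/2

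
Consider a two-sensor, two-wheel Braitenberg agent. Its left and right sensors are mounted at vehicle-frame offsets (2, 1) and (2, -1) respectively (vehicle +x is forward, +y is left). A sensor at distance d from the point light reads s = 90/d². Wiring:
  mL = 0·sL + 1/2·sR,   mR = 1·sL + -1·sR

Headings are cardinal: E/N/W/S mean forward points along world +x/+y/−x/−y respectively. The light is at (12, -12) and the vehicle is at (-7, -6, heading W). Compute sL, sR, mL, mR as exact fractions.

45/233 9/49 9/98 108/11417

left sensor world pos  = (-9, -7); dL² = 466
right sensor world pos = (-9, -5); dR² = 490
sL = 90/466 = 45/233
sR = 90/490 = 9/49
mL = 0·sL + 1/2·sR = 9/98
mR = 1·sL + -1·sR = 108/11417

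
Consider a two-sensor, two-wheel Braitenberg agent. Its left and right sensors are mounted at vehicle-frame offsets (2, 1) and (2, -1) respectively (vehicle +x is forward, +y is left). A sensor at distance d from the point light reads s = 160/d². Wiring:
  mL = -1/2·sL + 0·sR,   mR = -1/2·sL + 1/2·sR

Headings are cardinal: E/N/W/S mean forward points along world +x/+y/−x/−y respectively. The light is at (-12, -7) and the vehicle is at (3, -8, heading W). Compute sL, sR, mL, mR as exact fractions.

160/173 160/169 -80/173 320/29237

left sensor world pos  = (1, -9); dL² = 173
right sensor world pos = (1, -7); dR² = 169
sL = 160/173 = 160/173
sR = 160/169 = 160/169
mL = -1/2·sL + 0·sR = -80/173
mR = -1/2·sL + 1/2·sR = 320/29237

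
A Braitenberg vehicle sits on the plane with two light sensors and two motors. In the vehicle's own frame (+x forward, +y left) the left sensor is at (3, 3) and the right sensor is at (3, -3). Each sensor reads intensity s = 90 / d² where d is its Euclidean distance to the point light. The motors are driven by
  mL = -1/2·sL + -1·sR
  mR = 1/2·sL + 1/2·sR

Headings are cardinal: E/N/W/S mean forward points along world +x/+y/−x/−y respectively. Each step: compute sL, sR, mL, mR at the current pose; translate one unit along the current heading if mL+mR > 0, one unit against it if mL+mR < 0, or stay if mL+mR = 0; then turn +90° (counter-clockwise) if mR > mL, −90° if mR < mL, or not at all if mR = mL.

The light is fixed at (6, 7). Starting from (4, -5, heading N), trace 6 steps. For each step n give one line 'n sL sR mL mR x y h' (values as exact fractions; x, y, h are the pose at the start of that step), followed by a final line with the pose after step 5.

0 45/53 45/41 -6615/4346 2115/2173 4 -5 N
1 90/281 18/25 -6183/7025 3654/7025 4 -6 W
2 9/26 45/136 -891/1768 1197/3536 5 -6 S
3 18/17 90/229 -3591/3893 2826/3893 5 -5 E
4 45/53 45/41 -6615/4346 2115/2173 4 -5 N
5 90/281 18/25 -6183/7025 3654/7025 4 -6 W
final 5 -6 S

n=0: pose=(4,-5,N); sL=45/53, sR=45/41; mL=-6615/4346, mR=2115/2173; mL+mR=-45/82 → advance -1; mR−mL=10845/4346 → turn +1·90°
n=1: pose=(4,-6,W); sL=90/281, sR=18/25; mL=-6183/7025, mR=3654/7025; mL+mR=-9/25 → advance -1; mR−mL=9837/7025 → turn +1·90°
n=2: pose=(5,-6,S); sL=9/26, sR=45/136; mL=-891/1768, mR=1197/3536; mL+mR=-45/272 → advance -1; mR−mL=2979/3536 → turn +1·90°
n=3: pose=(5,-5,E); sL=18/17, sR=90/229; mL=-3591/3893, mR=2826/3893; mL+mR=-45/229 → advance -1; mR−mL=6417/3893 → turn +1·90°
n=4: pose=(4,-5,N); sL=45/53, sR=45/41; mL=-6615/4346, mR=2115/2173; mL+mR=-45/82 → advance -1; mR−mL=10845/4346 → turn +1·90°
n=5: pose=(4,-6,W); sL=90/281, sR=18/25; mL=-6183/7025, mR=3654/7025; mL+mR=-9/25 → advance -1; mR−mL=9837/7025 → turn +1·90°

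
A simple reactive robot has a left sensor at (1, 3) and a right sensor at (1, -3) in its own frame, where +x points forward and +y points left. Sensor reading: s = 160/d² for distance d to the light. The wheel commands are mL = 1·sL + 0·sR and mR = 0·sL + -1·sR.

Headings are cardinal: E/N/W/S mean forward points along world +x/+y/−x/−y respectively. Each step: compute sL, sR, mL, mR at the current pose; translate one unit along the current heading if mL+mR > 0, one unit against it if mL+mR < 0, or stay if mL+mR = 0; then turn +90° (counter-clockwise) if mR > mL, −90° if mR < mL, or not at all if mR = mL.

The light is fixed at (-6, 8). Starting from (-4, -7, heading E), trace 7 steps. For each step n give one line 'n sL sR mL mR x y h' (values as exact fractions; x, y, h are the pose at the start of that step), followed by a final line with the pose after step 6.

n=0: pose=(-4,-7,E); sL=160/153, sR=160/333; mL=160/153, mR=-160/333; mL+mR=3200/5661 → advance +1; mR−mL=-960/629 → turn -1·90°
n=1: pose=(-3,-7,S); sL=40/73, sR=5/8; mL=40/73, mR=-5/8; mL+mR=-45/584 → advance -1; mR−mL=-685/584 → turn -1·90°
n=2: pose=(-3,-6,W); sL=160/293, sR=32/25; mL=160/293, mR=-32/25; mL+mR=-5376/7325 → advance -1; mR−mL=-13376/7325 → turn -1·90°
n=3: pose=(-2,-6,N); sL=16/17, sR=80/109; mL=16/17, mR=-80/109; mL+mR=384/1853 → advance +1; mR−mL=-3104/1853 → turn -1·90°
n=4: pose=(-2,-5,E); sL=32/25, sR=160/281; mL=32/25, mR=-160/281; mL+mR=4992/7025 → advance +1; mR−mL=-12992/7025 → turn -1·90°
n=5: pose=(-1,-5,S); sL=8/13, sR=4/5; mL=8/13, mR=-4/5; mL+mR=-12/65 → advance -1; mR−mL=-92/65 → turn -1·90°
n=6: pose=(-1,-4,W); sL=160/241, sR=160/97; mL=160/241, mR=-160/97; mL+mR=-23040/23377 → advance -1; mR−mL=-54080/23377 → turn -1·90°

0 160/153 160/333 160/153 -160/333 -4 -7 E
1 40/73 5/8 40/73 -5/8 -3 -7 S
2 160/293 32/25 160/293 -32/25 -3 -6 W
3 16/17 80/109 16/17 -80/109 -2 -6 N
4 32/25 160/281 32/25 -160/281 -2 -5 E
5 8/13 4/5 8/13 -4/5 -1 -5 S
6 160/241 160/97 160/241 -160/97 -1 -4 W
final 0 -4 N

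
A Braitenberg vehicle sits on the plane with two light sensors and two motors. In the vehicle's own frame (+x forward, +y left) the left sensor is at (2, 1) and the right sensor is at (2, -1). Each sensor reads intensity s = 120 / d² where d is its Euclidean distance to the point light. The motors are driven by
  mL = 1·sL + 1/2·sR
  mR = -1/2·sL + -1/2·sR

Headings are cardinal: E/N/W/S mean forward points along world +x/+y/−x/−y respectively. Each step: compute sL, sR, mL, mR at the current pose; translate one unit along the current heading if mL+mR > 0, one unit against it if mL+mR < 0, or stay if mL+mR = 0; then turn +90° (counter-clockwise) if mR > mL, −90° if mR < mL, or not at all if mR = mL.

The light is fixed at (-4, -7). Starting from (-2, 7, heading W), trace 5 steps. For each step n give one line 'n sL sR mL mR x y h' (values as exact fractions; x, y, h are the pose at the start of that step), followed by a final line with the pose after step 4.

n=0: pose=(-2,7,W); sL=120/169, sR=8/15; mL=2476/2535, mR=-1576/2535; mL+mR=60/169 → advance +1; mR−mL=-4052/2535 → turn -1·90°
n=1: pose=(-3,7,N); sL=15/32, sR=6/13; mL=291/416, mR=-387/832; mL+mR=15/64 → advance +1; mR−mL=-969/832 → turn -1·90°
n=2: pose=(-3,8,E); sL=24/53, sR=24/41; mL=1620/2173, mR=-1128/2173; mL+mR=12/53 → advance +1; mR−mL=-2748/2173 → turn -1·90°
n=3: pose=(-2,8,S); sL=60/89, sR=12/17; mL=1554/1513, mR=-1044/1513; mL+mR=30/89 → advance +1; mR−mL=-2598/1513 → turn -1·90°
n=4: pose=(-2,7,W); sL=120/169, sR=8/15; mL=2476/2535, mR=-1576/2535; mL+mR=60/169 → advance +1; mR−mL=-4052/2535 → turn -1·90°

0 120/169 8/15 2476/2535 -1576/2535 -2 7 W
1 15/32 6/13 291/416 -387/832 -3 7 N
2 24/53 24/41 1620/2173 -1128/2173 -3 8 E
3 60/89 12/17 1554/1513 -1044/1513 -2 8 S
4 120/169 8/15 2476/2535 -1576/2535 -2 7 W
final -3 7 N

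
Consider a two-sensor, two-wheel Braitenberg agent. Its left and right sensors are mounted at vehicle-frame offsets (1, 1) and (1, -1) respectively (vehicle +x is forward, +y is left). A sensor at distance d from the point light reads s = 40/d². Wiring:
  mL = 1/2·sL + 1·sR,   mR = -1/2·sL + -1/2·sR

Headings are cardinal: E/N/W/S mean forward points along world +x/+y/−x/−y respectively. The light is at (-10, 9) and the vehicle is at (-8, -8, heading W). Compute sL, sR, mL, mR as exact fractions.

left sensor world pos  = (-9, -9); dL² = 325
right sensor world pos = (-9, -7); dR² = 257
sL = 40/325 = 8/65
sR = 40/257 = 40/257
mL = 1/2·sL + 1·sR = 3628/16705
mR = -1/2·sL + -1/2·sR = -2328/16705

8/65 40/257 3628/16705 -2328/16705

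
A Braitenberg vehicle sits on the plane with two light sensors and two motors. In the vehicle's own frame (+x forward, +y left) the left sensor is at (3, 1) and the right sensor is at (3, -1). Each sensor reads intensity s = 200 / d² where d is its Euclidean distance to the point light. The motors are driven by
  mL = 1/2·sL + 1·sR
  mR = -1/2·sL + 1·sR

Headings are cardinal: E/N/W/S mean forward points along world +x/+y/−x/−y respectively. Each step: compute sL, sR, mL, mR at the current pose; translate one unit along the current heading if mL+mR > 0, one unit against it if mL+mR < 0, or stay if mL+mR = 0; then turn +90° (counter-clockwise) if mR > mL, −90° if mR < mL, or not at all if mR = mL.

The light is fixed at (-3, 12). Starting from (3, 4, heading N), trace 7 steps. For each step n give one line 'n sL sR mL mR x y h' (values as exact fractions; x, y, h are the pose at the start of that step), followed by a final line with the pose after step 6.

n=0: pose=(3,4,N); sL=4, sR=100/37; mL=174/37, mR=26/37; mL+mR=200/37 → advance +1; mR−mL=-4 → turn -1·90°
n=1: pose=(3,5,E); sL=200/117, sR=40/29; mL=7580/3393, mR=1780/3393; mL+mR=80/29 → advance +1; mR−mL=-200/117 → turn -1·90°
n=2: pose=(4,5,S); sL=50/41, sR=25/17; mL=1450/697, mR=600/697; mL+mR=50/17 → advance +1; mR−mL=-50/41 → turn -1·90°
n=3: pose=(4,4,W); sL=200/97, sR=40/13; mL=5180/1261, mR=2580/1261; mL+mR=80/13 → advance +1; mR−mL=-200/97 → turn -1·90°
n=4: pose=(3,4,N); sL=4, sR=100/37; mL=174/37, mR=26/37; mL+mR=200/37 → advance +1; mR−mL=-4 → turn -1·90°
n=5: pose=(3,5,E); sL=200/117, sR=40/29; mL=7580/3393, mR=1780/3393; mL+mR=80/29 → advance +1; mR−mL=-200/117 → turn -1·90°
n=6: pose=(4,5,S); sL=50/41, sR=25/17; mL=1450/697, mR=600/697; mL+mR=50/17 → advance +1; mR−mL=-50/41 → turn -1·90°

0 4 100/37 174/37 26/37 3 4 N
1 200/117 40/29 7580/3393 1780/3393 3 5 E
2 50/41 25/17 1450/697 600/697 4 5 S
3 200/97 40/13 5180/1261 2580/1261 4 4 W
4 4 100/37 174/37 26/37 3 4 N
5 200/117 40/29 7580/3393 1780/3393 3 5 E
6 50/41 25/17 1450/697 600/697 4 5 S
final 4 4 W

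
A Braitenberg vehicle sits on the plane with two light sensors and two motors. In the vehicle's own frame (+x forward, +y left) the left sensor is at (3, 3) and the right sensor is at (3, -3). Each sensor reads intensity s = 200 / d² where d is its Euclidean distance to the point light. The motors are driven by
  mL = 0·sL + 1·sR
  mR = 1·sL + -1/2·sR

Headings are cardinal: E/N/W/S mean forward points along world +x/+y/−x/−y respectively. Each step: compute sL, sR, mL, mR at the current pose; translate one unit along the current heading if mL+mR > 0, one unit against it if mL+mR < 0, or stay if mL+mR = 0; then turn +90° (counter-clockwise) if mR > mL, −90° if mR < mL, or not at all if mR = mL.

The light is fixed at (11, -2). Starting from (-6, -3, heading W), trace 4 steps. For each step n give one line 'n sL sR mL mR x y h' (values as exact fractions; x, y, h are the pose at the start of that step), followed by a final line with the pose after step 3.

n=0: pose=(-6,-3,W); sL=25/52, sR=50/101; mL=50/101, mR=1225/5252; mL+mR=3825/5252 → advance +1; mR−mL=-1375/5252 → turn -1·90°
n=1: pose=(-7,-3,N); sL=40/89, sR=200/229; mL=200/229, mR=260/20381; mL+mR=18060/20381 → advance +1; mR−mL=-17540/20381 → turn -1·90°
n=2: pose=(-7,-2,E); sL=100/117, sR=100/117; mL=100/117, mR=50/117; mL+mR=50/39 → advance +1; mR−mL=-50/117 → turn -1·90°
n=3: pose=(-6,-2,S); sL=40/41, sR=200/409; mL=200/409, mR=12260/16769; mL+mR=20460/16769 → advance +1; mR−mL=4060/16769 → turn +1·90°

0 25/52 50/101 50/101 1225/5252 -6 -3 W
1 40/89 200/229 200/229 260/20381 -7 -3 N
2 100/117 100/117 100/117 50/117 -7 -2 E
3 40/41 200/409 200/409 12260/16769 -6 -2 S
final -6 -3 E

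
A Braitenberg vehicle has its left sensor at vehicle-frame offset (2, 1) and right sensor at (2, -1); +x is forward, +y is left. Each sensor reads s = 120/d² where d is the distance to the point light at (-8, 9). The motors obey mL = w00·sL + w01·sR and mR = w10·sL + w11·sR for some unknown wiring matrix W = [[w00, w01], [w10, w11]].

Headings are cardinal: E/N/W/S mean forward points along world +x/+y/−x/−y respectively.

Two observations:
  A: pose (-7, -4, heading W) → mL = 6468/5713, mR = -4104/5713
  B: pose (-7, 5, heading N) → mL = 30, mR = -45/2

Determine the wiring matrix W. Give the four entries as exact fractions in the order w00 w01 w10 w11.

1/2 1 -1/2 -1/2

obs A: pose=(-7,-4,W) → sL=120/197, sR=24/29, mL=6468/5713, mR=-4104/5713
obs B: pose=(-7,5,N) → sL=30, sR=15, mL=30, mR=-45/2
sensor matrix S = [[120/197, 24/29], [30, 15]]; det S = -89640/5713
solve [mL_A; mL_B] = S·[w00; w01] and [mR_A; mR_B] = S·[w10; w11]:
  w00 = 1/2, w01 = 1, w10 = -1/2, w11 = -1/2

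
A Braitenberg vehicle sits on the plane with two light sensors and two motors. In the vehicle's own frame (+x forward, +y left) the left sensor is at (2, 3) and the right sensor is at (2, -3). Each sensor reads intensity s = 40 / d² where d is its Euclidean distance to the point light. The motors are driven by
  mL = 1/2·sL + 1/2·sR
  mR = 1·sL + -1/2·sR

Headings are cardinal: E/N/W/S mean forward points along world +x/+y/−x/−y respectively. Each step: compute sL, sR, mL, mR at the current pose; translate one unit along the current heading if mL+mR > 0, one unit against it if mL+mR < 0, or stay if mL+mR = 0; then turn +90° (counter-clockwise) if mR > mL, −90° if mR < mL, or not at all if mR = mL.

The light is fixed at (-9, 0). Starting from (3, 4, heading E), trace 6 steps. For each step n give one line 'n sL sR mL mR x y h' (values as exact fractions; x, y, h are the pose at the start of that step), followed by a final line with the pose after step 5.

n=0: pose=(3,4,E); sL=8/49, sR=40/197; mL=1768/9653, mR=596/9653; mL+mR=12/49 → advance +1; mR−mL=-1172/9653 → turn -1·90°
n=1: pose=(4,4,S); sL=2/13, sR=5/13; mL=7/26, mR=-1/26; mL+mR=3/13 → advance +1; mR−mL=-4/13 → turn -1·90°
n=2: pose=(4,3,W); sL=40/121, sR=40/157; mL=5560/18997, mR=3860/18997; mL+mR=60/121 → advance +1; mR−mL=-1700/18997 → turn -1·90°
n=3: pose=(3,3,N); sL=20/53, sR=4/25; mL=356/1325, mR=394/1325; mL+mR=30/53 → advance +1; mR−mL=38/1325 → turn +1·90°
n=4: pose=(3,4,W); sL=40/101, sR=40/149; mL=5000/15049, mR=3940/15049; mL+mR=60/101 → advance +1; mR−mL=-1060/15049 → turn -1·90°
n=5: pose=(2,4,N); sL=2/5, sR=5/29; mL=83/290, mR=91/290; mL+mR=3/5 → advance +1; mR−mL=4/145 → turn +1·90°

0 8/49 40/197 1768/9653 596/9653 3 4 E
1 2/13 5/13 7/26 -1/26 4 4 S
2 40/121 40/157 5560/18997 3860/18997 4 3 W
3 20/53 4/25 356/1325 394/1325 3 3 N
4 40/101 40/149 5000/15049 3940/15049 3 4 W
5 2/5 5/29 83/290 91/290 2 4 N
final 2 5 W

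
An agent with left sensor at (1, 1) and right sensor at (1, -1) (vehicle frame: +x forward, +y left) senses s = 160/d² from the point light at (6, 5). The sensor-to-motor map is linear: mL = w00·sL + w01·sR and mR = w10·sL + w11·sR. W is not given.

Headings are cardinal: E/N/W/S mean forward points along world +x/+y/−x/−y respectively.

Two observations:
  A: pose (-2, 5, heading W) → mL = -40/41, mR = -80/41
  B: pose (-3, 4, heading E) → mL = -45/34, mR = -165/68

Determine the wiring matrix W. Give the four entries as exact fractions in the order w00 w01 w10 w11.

obs A: pose=(-2,5,W) → sL=80/41, sR=80/41, mL=-40/41, mR=-80/41
obs B: pose=(-3,4,E) → sL=5/2, sR=40/17, mL=-45/34, mR=-165/68
sensor matrix S = [[80/41, 80/41], [5/2, 40/17]]; det S = -200/697
solve [mL_A; mL_B] = S·[w00; w01] and [mR_A; mR_B] = S·[w10; w11]:
  w00 = -1, w01 = 1/2, w10 = -1/2, w11 = -1/2

-1 1/2 -1/2 -1/2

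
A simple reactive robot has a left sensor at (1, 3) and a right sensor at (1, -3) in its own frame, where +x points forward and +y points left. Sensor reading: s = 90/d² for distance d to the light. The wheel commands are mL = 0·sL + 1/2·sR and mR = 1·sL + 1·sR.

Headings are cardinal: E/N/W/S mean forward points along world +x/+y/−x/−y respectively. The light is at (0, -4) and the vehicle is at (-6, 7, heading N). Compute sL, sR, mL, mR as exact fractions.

2/5 10/17 5/17 84/85

left sensor world pos  = (-9, 8); dL² = 225
right sensor world pos = (-3, 8); dR² = 153
sL = 90/225 = 2/5
sR = 90/153 = 10/17
mL = 0·sL + 1/2·sR = 5/17
mR = 1·sL + 1·sR = 84/85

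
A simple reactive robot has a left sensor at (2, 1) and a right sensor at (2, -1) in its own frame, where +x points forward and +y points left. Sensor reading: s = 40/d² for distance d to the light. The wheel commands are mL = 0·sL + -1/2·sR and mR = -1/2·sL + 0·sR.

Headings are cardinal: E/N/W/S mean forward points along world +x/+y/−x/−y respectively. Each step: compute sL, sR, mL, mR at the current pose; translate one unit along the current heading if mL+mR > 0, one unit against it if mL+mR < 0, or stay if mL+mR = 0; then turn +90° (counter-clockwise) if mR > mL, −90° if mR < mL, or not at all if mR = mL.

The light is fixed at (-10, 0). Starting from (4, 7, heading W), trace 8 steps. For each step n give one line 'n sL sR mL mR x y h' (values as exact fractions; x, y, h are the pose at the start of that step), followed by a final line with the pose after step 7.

0 2/9 5/26 -5/52 -1/9 4 7 W
1 40/277 40/337 -20/337 -20/277 5 7 N
2 20/169 20/157 -10/157 -10/169 5 6 E
3 40/233 40/289 -20/289 -20/233 4 6 N
4 10/73 5/34 -5/68 -5/73 4 5 E
5 40/193 8/49 -4/49 -20/193 3 5 N
6 4/25 20/117 -10/117 -2/25 3 4 E
7 40/157 8/41 -4/41 -20/157 2 4 N
final 2 3 E

n=0: pose=(4,7,W); sL=2/9, sR=5/26; mL=-5/52, mR=-1/9; mL+mR=-97/468 → advance -1; mR−mL=-7/468 → turn -1·90°
n=1: pose=(5,7,N); sL=40/277, sR=40/337; mL=-20/337, mR=-20/277; mL+mR=-12280/93349 → advance -1; mR−mL=-1200/93349 → turn -1·90°
n=2: pose=(5,6,E); sL=20/169, sR=20/157; mL=-10/157, mR=-10/169; mL+mR=-3260/26533 → advance -1; mR−mL=120/26533 → turn +1·90°
n=3: pose=(4,6,N); sL=40/233, sR=40/289; mL=-20/289, mR=-20/233; mL+mR=-10440/67337 → advance -1; mR−mL=-1120/67337 → turn -1·90°
n=4: pose=(4,5,E); sL=10/73, sR=5/34; mL=-5/68, mR=-5/73; mL+mR=-705/4964 → advance -1; mR−mL=25/4964 → turn +1·90°
n=5: pose=(3,5,N); sL=40/193, sR=8/49; mL=-4/49, mR=-20/193; mL+mR=-1752/9457 → advance -1; mR−mL=-208/9457 → turn -1·90°
n=6: pose=(3,4,E); sL=4/25, sR=20/117; mL=-10/117, mR=-2/25; mL+mR=-484/2925 → advance -1; mR−mL=16/2925 → turn +1·90°
n=7: pose=(2,4,N); sL=40/157, sR=8/41; mL=-4/41, mR=-20/157; mL+mR=-1448/6437 → advance -1; mR−mL=-192/6437 → turn -1·90°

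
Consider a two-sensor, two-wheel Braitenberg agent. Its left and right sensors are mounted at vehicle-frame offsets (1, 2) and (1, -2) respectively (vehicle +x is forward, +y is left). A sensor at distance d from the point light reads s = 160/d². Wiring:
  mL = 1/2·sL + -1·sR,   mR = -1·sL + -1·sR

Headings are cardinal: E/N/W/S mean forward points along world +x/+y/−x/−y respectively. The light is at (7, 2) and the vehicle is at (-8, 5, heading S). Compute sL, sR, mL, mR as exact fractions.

left sensor world pos  = (-6, 4); dL² = 173
right sensor world pos = (-10, 4); dR² = 293
sL = 160/173 = 160/173
sR = 160/293 = 160/293
mL = 1/2·sL + -1·sR = -4240/50689
mR = -1·sL + -1·sR = -74560/50689

160/173 160/293 -4240/50689 -74560/50689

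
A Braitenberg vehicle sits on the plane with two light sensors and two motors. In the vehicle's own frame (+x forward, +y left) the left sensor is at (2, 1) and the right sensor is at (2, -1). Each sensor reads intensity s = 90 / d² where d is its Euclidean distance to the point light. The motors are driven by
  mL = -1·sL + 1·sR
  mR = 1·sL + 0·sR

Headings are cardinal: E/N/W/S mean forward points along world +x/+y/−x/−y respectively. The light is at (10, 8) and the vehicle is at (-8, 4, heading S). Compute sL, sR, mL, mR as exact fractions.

18/65 90/397 -1296/25805 18/65

left sensor world pos  = (-7, 2); dL² = 325
right sensor world pos = (-9, 2); dR² = 397
sL = 90/325 = 18/65
sR = 90/397 = 90/397
mL = -1·sL + 1·sR = -1296/25805
mR = 1·sL + 0·sR = 18/65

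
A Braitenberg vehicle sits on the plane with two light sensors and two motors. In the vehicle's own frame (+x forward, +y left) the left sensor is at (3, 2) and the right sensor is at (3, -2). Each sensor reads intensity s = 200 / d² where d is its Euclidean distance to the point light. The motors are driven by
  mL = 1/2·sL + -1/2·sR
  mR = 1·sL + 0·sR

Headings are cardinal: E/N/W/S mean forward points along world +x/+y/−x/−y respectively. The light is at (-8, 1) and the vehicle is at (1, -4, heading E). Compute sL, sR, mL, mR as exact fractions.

left sensor world pos  = (4, -2); dL² = 153
right sensor world pos = (4, -6); dR² = 193
sL = 200/153 = 200/153
sR = 200/193 = 200/193
mL = 1/2·sL + -1/2·sR = 4000/29529
mR = 1·sL + 0·sR = 200/153

200/153 200/193 4000/29529 200/153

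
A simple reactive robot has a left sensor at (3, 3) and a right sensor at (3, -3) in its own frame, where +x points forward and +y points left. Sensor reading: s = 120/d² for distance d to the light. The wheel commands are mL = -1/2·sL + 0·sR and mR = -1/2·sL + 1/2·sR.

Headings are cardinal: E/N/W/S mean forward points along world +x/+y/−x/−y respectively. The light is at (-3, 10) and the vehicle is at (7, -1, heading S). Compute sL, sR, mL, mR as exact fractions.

24/73 24/49 -12/73 288/3577

left sensor world pos  = (10, -4); dL² = 365
right sensor world pos = (4, -4); dR² = 245
sL = 120/365 = 24/73
sR = 120/245 = 24/49
mL = -1/2·sL + 0·sR = -12/73
mR = -1/2·sL + 1/2·sR = 288/3577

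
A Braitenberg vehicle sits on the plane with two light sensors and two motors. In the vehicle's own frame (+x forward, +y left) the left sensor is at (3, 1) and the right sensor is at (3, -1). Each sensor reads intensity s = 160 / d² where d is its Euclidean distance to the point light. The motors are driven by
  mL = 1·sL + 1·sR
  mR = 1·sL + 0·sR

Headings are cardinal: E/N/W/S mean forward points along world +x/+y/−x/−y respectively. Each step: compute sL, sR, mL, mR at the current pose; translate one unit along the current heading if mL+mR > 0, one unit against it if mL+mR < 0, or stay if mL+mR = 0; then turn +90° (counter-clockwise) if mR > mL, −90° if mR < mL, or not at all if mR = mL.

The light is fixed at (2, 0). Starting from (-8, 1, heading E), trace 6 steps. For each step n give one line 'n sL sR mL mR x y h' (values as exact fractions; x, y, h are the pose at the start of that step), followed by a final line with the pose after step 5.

0 160/53 160/49 16320/2597 160/53 -8 1 E
1 40/17 20/13 860/221 40/17 -7 1 S
2 32/29 32/29 64/29 32/29 -7 0 W
3 16/13 16/9 352/117 16/13 -8 0 N
4 160/53 160/49 16320/2597 160/53 -8 1 E
5 40/17 20/13 860/221 40/17 -7 1 S
final -7 0 W

n=0: pose=(-8,1,E); sL=160/53, sR=160/49; mL=16320/2597, mR=160/53; mL+mR=24160/2597 → advance +1; mR−mL=-160/49 → turn -1·90°
n=1: pose=(-7,1,S); sL=40/17, sR=20/13; mL=860/221, mR=40/17; mL+mR=1380/221 → advance +1; mR−mL=-20/13 → turn -1·90°
n=2: pose=(-7,0,W); sL=32/29, sR=32/29; mL=64/29, mR=32/29; mL+mR=96/29 → advance +1; mR−mL=-32/29 → turn -1·90°
n=3: pose=(-8,0,N); sL=16/13, sR=16/9; mL=352/117, mR=16/13; mL+mR=496/117 → advance +1; mR−mL=-16/9 → turn -1·90°
n=4: pose=(-8,1,E); sL=160/53, sR=160/49; mL=16320/2597, mR=160/53; mL+mR=24160/2597 → advance +1; mR−mL=-160/49 → turn -1·90°
n=5: pose=(-7,1,S); sL=40/17, sR=20/13; mL=860/221, mR=40/17; mL+mR=1380/221 → advance +1; mR−mL=-20/13 → turn -1·90°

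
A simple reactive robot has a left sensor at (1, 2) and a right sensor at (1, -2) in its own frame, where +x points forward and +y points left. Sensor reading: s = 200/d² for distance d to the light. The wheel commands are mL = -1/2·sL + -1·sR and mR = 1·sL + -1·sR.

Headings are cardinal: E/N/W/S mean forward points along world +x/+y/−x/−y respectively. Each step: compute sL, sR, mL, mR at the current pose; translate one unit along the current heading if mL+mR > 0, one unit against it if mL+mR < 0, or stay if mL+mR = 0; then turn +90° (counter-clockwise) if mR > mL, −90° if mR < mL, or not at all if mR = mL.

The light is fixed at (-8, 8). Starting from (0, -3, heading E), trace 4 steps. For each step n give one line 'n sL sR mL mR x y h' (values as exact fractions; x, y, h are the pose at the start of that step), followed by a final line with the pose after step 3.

n=0: pose=(0,-3,E); sL=100/81, sR=4/5; mL=-574/405, mR=176/405; mL+mR=-398/405 → advance -1; mR−mL=50/27 → turn +1·90°
n=1: pose=(-1,-3,N); sL=8/5, sR=200/181; mL=-1724/905, mR=448/905; mL+mR=-1276/905 → advance -1; mR−mL=12/5 → turn +1·90°
n=2: pose=(-1,-4,W); sL=25/29, sR=25/17; mL=-1875/986, mR=-300/493; mL+mR=-2475/986 → advance -1; mR−mL=75/58 → turn +1·90°
n=3: pose=(0,-4,S); sL=200/269, sR=40/41; mL=-14860/11029, mR=-2560/11029; mL+mR=-17420/11029 → advance -1; mR−mL=300/269 → turn +1·90°

0 100/81 4/5 -574/405 176/405 0 -3 E
1 8/5 200/181 -1724/905 448/905 -1 -3 N
2 25/29 25/17 -1875/986 -300/493 -1 -4 W
3 200/269 40/41 -14860/11029 -2560/11029 0 -4 S
final 0 -3 E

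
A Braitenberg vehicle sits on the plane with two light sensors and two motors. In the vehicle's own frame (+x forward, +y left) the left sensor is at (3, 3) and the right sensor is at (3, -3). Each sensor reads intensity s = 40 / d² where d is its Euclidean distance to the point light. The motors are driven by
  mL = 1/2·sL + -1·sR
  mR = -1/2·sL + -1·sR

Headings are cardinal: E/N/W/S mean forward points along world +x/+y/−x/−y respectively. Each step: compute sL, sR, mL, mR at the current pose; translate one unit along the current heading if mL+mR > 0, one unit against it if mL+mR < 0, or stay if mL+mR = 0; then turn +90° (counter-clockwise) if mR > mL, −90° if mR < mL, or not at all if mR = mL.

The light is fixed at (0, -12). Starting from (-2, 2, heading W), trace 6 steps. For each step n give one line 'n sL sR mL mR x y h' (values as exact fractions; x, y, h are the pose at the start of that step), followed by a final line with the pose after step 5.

n=0: pose=(-2,2,W); sL=20/73, sR=20/157; mL=110/11461, mR=-3030/11461; mL+mR=-40/157 → advance -1; mR−mL=-20/73 → turn -1·90°
n=1: pose=(-1,2,N); sL=8/61, sR=40/293; mL=-1268/17873, mR=-3612/17873; mL+mR=-80/293 → advance -1; mR−mL=-8/61 → turn -1·90°
n=2: pose=(-1,1,E); sL=2/13, sR=5/13; mL=-4/13, mR=-6/13; mL+mR=-10/13 → advance -1; mR−mL=-2/13 → turn -1·90°
n=3: pose=(-2,1,S); sL=40/101, sR=8/25; mL=-308/2525, mR=-1308/2525; mL+mR=-16/25 → advance -1; mR−mL=-40/101 → turn -1·90°
n=4: pose=(-2,2,W); sL=20/73, sR=20/157; mL=110/11461, mR=-3030/11461; mL+mR=-40/157 → advance -1; mR−mL=-20/73 → turn -1·90°
n=5: pose=(-1,2,N); sL=8/61, sR=40/293; mL=-1268/17873, mR=-3612/17873; mL+mR=-80/293 → advance -1; mR−mL=-8/61 → turn -1·90°

0 20/73 20/157 110/11461 -3030/11461 -2 2 W
1 8/61 40/293 -1268/17873 -3612/17873 -1 2 N
2 2/13 5/13 -4/13 -6/13 -1 1 E
3 40/101 8/25 -308/2525 -1308/2525 -2 1 S
4 20/73 20/157 110/11461 -3030/11461 -2 2 W
5 8/61 40/293 -1268/17873 -3612/17873 -1 2 N
final -1 1 E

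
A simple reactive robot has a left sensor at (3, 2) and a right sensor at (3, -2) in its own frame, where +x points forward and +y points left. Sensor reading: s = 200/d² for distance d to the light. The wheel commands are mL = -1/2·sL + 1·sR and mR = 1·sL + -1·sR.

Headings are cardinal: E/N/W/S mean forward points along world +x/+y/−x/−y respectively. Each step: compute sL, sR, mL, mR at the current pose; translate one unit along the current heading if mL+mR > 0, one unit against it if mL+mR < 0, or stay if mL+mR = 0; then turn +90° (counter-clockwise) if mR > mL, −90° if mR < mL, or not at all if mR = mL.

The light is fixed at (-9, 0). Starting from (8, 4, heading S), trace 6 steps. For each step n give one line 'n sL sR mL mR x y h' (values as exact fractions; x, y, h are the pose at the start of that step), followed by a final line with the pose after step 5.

0 100/181 100/113 12450/20453 -6800/20453 8 4 S
1 200/197 200/221 17300/43537 4800/43537 8 3 W
2 25/29 5/9 65/522 80/261 7 3 N
3 200/173 40/41 2820/7093 1280/7093 7 4 W
4 100/109 100/169 2450/18421 6000/18421 6 4 N
5 200/153 200/193 11300/29529 8000/29529 6 5 W
final 5 5 N

n=0: pose=(8,4,S); sL=100/181, sR=100/113; mL=12450/20453, mR=-6800/20453; mL+mR=50/181 → advance +1; mR−mL=-19250/20453 → turn -1·90°
n=1: pose=(8,3,W); sL=200/197, sR=200/221; mL=17300/43537, mR=4800/43537; mL+mR=100/197 → advance +1; mR−mL=-12500/43537 → turn -1·90°
n=2: pose=(7,3,N); sL=25/29, sR=5/9; mL=65/522, mR=80/261; mL+mR=25/58 → advance +1; mR−mL=95/522 → turn +1·90°
n=3: pose=(7,4,W); sL=200/173, sR=40/41; mL=2820/7093, mR=1280/7093; mL+mR=100/173 → advance +1; mR−mL=-1540/7093 → turn -1·90°
n=4: pose=(6,4,N); sL=100/109, sR=100/169; mL=2450/18421, mR=6000/18421; mL+mR=50/109 → advance +1; mR−mL=3550/18421 → turn +1·90°
n=5: pose=(6,5,W); sL=200/153, sR=200/193; mL=11300/29529, mR=8000/29529; mL+mR=100/153 → advance +1; mR−mL=-1100/9843 → turn -1·90°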